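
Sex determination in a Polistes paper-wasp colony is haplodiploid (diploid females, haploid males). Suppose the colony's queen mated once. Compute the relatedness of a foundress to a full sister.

0.75

Haplodiploid full sisters inherit their father's entire haploid genome identically (contributing 1/2) and on average half of their mother's contribution (1/2 · 1/2 = 1/4); r = 1/2 + 1/4 = 3/4.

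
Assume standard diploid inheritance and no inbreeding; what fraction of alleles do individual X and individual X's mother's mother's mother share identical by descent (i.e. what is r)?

Each parent–offspring link contributes a factor of 1/2, and independent paths through distinct common ancestors add.
Three parent–offspring links: r = (1/2)^3 = 1/8.

0.125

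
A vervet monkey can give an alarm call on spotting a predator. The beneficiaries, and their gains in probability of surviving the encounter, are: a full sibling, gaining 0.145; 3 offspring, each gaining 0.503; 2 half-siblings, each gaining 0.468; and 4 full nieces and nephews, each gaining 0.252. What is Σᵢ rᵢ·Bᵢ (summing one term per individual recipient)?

r to a full sibling = 1/2 (full sibs share both parents — two paths of length 2: r = 2·(1/2)^2 = 1/2).
r to an offspring = 0.5 (one parent–offspring link: r = (1/2)^1 = 1/2).
r to a half-sibling = 0.25 (half-sibs share one parent — one path of length 2: r = (1/2)^2 = 1/4).
r to a full niece or nephew = 1/4 (full aunt/uncle↔niece/nephew: two paths of length 3 through the shared grandparent pair: r = 2·(1/2)^3 = 1/4).
Summing one r·B term per recipient: 1·0.5·0.145 + 3·0.5·0.503 + 2·0.25·0.468 + 4·0.25·0.252 = 1.313.

1.313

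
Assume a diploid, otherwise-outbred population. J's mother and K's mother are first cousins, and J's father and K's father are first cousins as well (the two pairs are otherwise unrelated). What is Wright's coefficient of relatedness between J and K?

Relatedness sums over independent paths through distinct common ancestors.
J and K are related in two ways: second cousins through their mothers (r = 1/32) and second cousins through their fathers (r = 1/32).
r = 1/32 + 1/32 = 1/16 = 0.0625.

0.0625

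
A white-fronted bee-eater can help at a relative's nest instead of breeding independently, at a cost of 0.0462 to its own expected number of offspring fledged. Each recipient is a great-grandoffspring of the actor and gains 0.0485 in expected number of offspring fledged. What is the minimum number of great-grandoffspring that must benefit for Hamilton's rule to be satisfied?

8

r to a great-grandoffspring = 0.125 (three parent–offspring links: r = (1/2)^3 = 1/8).
Hamilton's rule: n·r·B > C  ⇒  n > C/(r·B) = 0.0462/(0.125·0.0485) = 7.621.
The smallest integer exceeding 7.621 is 8.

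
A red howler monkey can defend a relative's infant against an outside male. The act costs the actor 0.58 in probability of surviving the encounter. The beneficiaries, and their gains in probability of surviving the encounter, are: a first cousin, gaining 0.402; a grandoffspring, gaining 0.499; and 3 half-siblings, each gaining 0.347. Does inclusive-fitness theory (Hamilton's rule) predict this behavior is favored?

Hamilton's rule: the trait is favored when the sum of r·B over every recipient exceeds the actor's cost C.
r to a first cousin = 0.125 (first cousins share one grandparent pair — two paths of length 4: r = 2·(1/2)^4 = 1/8).
r to a grandoffspring = 0.25 (two parent–offspring links: r = (1/2)^2 = 1/4).
r to a half-sibling = 0.25 (half-sibs share one parent — one path of length 2: r = (1/2)^2 = 1/4).
Summing one r·B term per recipient: 1·0.125·0.402 + 1·0.25·0.499 + 3·0.25·0.347 = 0.43525.
0.43525 < 0.58: the indirect benefit is less than the cost.

No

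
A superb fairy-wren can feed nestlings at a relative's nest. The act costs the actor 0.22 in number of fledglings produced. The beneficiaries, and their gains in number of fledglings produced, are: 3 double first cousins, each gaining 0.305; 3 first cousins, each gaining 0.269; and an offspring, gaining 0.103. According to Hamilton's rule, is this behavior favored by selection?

Yes

Hamilton's rule: the trait is favored when the sum of r·B over every recipient exceeds the actor's cost C.
r to a double first cousin = 1/4 (double first cousins share both grandparent pairs — four paths of length 4: r = 4·(1/2)^4 = 1/4).
r to a first cousin = 1/8 (first cousins share one grandparent pair — two paths of length 4: r = 2·(1/2)^4 = 1/8).
r to an offspring = 0.5 (one parent–offspring link: r = (1/2)^1 = 1/2).
Summing one r·B term per recipient: 3·0.25·0.305 + 3·0.125·0.269 + 1·0.5·0.103 = 0.381125.
0.381125 > 0.22: the indirect benefit exceeds the cost.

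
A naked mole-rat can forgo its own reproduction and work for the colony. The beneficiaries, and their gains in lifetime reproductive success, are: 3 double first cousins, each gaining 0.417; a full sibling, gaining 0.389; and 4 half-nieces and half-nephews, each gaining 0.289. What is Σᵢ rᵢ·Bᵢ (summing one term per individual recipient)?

0.65175

r to a double first cousin = 1/4 (double first cousins share both grandparent pairs — four paths of length 4: r = 4·(1/2)^4 = 1/4).
r to a full sibling = 1/2 (full sibs share both parents — two paths of length 2: r = 2·(1/2)^2 = 1/2).
r to a half-niece or half-nephew = 1/8 (half-aunt/uncle↔niece/nephew: one path of length 3: r = (1/2)^3 = 1/8).
Summing one r·B term per recipient: 3·0.25·0.417 + 1·0.5·0.389 + 4·0.125·0.289 = 0.65175.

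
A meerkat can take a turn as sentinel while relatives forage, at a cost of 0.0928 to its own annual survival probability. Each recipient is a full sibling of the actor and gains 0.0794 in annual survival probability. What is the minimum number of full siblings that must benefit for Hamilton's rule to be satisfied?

3

r to a full sibling = 0.5 (full sibs share both parents — two paths of length 2: r = 2·(1/2)^2 = 1/2).
Hamilton's rule: n·r·B > C  ⇒  n > C/(r·B) = 0.0928/(0.5·0.0794) = 2.338.
The smallest integer exceeding 2.338 is 3.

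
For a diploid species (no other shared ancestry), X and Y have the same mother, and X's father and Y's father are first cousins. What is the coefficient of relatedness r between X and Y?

Independent pedigree routes through distinct common ancestors add.
X and Y are related in two ways: half-sibs through their shared mother (r = 1/4) and second cousins through their fathers (r = 1/32).
r = 1/4 + 1/32 = 0.28125.

0.28125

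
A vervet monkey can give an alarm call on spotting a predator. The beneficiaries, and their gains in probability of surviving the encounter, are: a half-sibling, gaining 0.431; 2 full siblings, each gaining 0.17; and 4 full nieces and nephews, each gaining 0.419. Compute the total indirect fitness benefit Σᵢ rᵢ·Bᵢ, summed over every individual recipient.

0.69675

r to a half-sibling = 1/4 (half-sibs share one parent — one path of length 2: r = (1/2)^2 = 1/4).
r to a full sibling = 0.5 (full sibs share both parents — two paths of length 2: r = 2·(1/2)^2 = 1/2).
r to a full niece or nephew = 1/4 (full aunt/uncle↔niece/nephew: two paths of length 3 through the shared grandparent pair: r = 2·(1/2)^3 = 1/4).
Summing one r·B term per recipient: 1·0.25·0.431 + 2·0.5·0.17 + 4·0.25·0.419 = 0.69675.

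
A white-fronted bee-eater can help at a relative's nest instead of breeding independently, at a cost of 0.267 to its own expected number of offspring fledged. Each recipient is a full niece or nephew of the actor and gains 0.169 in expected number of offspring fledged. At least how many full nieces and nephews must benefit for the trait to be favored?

7

r to a full niece or nephew = 0.25 (full aunt/uncle↔niece/nephew: two paths of length 3 through the shared grandparent pair: r = 2·(1/2)^3 = 1/4).
Hamilton's rule: n·r·B > C  ⇒  n > C/(r·B) = 0.267/(0.25·0.169) = 6.32.
The smallest integer exceeding 6.32 is 7.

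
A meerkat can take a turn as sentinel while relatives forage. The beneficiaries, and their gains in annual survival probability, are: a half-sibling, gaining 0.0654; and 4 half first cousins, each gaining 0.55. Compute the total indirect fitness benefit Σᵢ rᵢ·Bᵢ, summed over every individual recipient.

0.15385

r to a half-sibling = 0.25 (half-sibs share one parent — one path of length 2: r = (1/2)^2 = 1/4).
r to a half first cousin = 0.0625 (half first cousins share one grandparent — one path of length 4: r = (1/2)^4 = 1/16).
Summing one r·B term per recipient: 1·0.25·0.0654 + 4·0.0625·0.55 = 0.15385.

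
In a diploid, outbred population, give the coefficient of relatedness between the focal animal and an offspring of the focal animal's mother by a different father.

0.25

Each parent–offspring link contributes a factor of 1/2, and independent paths through distinct common ancestors add.
Half-sibs share one parent — one path of length 2: r = (1/2)^2 = 1/4.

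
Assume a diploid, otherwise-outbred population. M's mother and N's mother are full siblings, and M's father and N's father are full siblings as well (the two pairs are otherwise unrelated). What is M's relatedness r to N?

0.25

Relatedness sums over independent paths through distinct common ancestors.
M and N are related in two ways: first cousins through their mothers (r = 1/8) and first cousins through their fathers (r = 1/8) — i.e. double first cousins.
r = 1/8 + 1/8 = 1/4 = 0.25.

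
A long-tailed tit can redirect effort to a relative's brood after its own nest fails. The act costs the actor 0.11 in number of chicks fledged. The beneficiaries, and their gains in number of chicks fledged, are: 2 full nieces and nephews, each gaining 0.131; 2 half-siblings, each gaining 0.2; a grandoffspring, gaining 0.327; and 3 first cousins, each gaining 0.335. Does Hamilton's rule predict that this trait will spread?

Hamilton's rule: the trait is favored when the sum of r·B over every recipient exceeds the actor's cost C.
r to a full niece or nephew = 1/4 (full aunt/uncle↔niece/nephew: two paths of length 3 through the shared grandparent pair: r = 2·(1/2)^3 = 1/4).
r to a half-sibling = 1/4 (half-sibs share one parent — one path of length 2: r = (1/2)^2 = 1/4).
r to a grandoffspring = 1/4 (two parent–offspring links: r = (1/2)^2 = 1/4).
r to a first cousin = 1/8 (first cousins share one grandparent pair — two paths of length 4: r = 2·(1/2)^4 = 1/8).
Summing one r·B term per recipient: 2·0.25·0.131 + 2·0.25·0.2 + 1·0.25·0.327 + 3·0.125·0.335 = 0.372875.
0.372875 > 0.11: the indirect benefit exceeds the cost.

Yes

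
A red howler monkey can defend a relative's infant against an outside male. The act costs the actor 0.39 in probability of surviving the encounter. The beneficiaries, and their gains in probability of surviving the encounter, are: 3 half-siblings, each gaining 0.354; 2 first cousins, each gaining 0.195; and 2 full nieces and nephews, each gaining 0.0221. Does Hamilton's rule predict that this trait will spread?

No

Hamilton's rule: the trait is favored when the sum of r·B over every recipient exceeds the actor's cost C.
r to a half-sibling = 1/4 (half-sibs share one parent — one path of length 2: r = (1/2)^2 = 1/4).
r to a first cousin = 0.125 (first cousins share one grandparent pair — two paths of length 4: r = 2·(1/2)^4 = 1/8).
r to a full niece or nephew = 0.25 (full aunt/uncle↔niece/nephew: two paths of length 3 through the shared grandparent pair: r = 2·(1/2)^3 = 1/4).
Summing one r·B term per recipient: 3·0.25·0.354 + 2·0.125·0.195 + 2·0.25·0.0221 = 0.3253.
0.3253 < 0.39: the indirect benefit is less than the cost.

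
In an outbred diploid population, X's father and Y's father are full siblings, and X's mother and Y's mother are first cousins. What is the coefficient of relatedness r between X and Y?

Wright's path rule: contributions from independent ancestry routes add.
X and Y are related in two ways: first cousins through their fathers (r = 1/8) and second cousins through their mothers (r = 1/32).
r = 1/8 + 1/32 = 5/32 = 0.15625.

0.15625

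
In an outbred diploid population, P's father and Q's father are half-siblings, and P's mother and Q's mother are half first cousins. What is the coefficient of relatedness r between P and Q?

0.078125

With two independent routes of shared ancestry, r is the sum of the two contributions.
P and Q are related in two ways: half first cousins through their fathers (r = 1/16) and half second cousins through their mothers (r = 1/64).
r = 1/16 + 1/64 = 5/64 = 0.078125.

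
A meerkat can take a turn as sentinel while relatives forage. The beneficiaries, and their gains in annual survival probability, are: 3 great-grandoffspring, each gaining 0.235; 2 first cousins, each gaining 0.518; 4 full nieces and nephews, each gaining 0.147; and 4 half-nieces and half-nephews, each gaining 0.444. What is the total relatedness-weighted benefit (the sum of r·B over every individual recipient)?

r to a great-grandoffspring = 1/8 (three parent–offspring links: r = (1/2)^3 = 1/8).
r to a first cousin = 0.125 (first cousins share one grandparent pair — two paths of length 4: r = 2·(1/2)^4 = 1/8).
r to a full niece or nephew = 0.25 (full aunt/uncle↔niece/nephew: two paths of length 3 through the shared grandparent pair: r = 2·(1/2)^3 = 1/4).
r to a half-niece or half-nephew = 0.125 (half-aunt/uncle↔niece/nephew: one path of length 3: r = (1/2)^3 = 1/8).
Summing one r·B term per recipient: 3·0.125·0.235 + 2·0.125·0.518 + 4·0.25·0.147 + 4·0.125·0.444 = 0.586625.

0.586625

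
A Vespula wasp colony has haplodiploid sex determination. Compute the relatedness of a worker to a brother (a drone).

0.25

Her haploid brother carries none of their father's genes and a random half of their mother's genome; that half matches the maternal half of her own genome with probability 1/2: r = 1/2 · 1/2 = 1/4.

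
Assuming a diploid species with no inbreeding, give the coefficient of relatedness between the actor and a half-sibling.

0.25

Half-sibs share one parent — one path of length 2: r = (1/2)^2 = 1/4.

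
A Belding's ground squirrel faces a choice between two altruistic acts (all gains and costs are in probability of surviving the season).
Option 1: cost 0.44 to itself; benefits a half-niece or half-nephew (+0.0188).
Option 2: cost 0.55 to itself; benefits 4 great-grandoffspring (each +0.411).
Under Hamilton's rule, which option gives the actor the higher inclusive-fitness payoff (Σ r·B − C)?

Option 2

Option 1: r to a half-niece or half-nephew = 0.125.
Option 1: Σ r·B − C = (1·0.125·0.0188) − 0.44 = -0.43765.
Option 2: r to a great-grandoffspring = 0.125.
Option 2: Σ r·B − C = (4·0.125·0.411) − 0.55 = -0.3445.
Option 2 has the higher net inclusive-fitness payoff.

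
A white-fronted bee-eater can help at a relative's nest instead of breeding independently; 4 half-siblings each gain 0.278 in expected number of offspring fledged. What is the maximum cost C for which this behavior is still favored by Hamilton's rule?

r to a half-sibling = 0.25 (half-sibs share one parent — one path of length 2: r = (1/2)^2 = 1/4).
Hamilton's rule: n·r·B > C, so the trait is favored while C < n·r·B = 4·0.25·0.278 = 0.278.

0.278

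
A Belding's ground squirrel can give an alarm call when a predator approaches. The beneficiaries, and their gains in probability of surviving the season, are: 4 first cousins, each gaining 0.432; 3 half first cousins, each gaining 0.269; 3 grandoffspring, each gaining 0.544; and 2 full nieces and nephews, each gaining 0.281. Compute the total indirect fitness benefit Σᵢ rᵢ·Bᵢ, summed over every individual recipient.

0.8149375

r to a first cousin = 1/8 (first cousins share one grandparent pair — two paths of length 4: r = 2·(1/2)^4 = 1/8).
r to a half first cousin = 1/16 (half first cousins share one grandparent — one path of length 4: r = (1/2)^4 = 1/16).
r to a grandoffspring = 0.25 (two parent–offspring links: r = (1/2)^2 = 1/4).
r to a full niece or nephew = 1/4 (full aunt/uncle↔niece/nephew: two paths of length 3 through the shared grandparent pair: r = 2·(1/2)^3 = 1/4).
Summing one r·B term per recipient: 4·0.125·0.432 + 3·0.0625·0.269 + 3·0.25·0.544 + 2·0.25·0.281 = 0.8149375.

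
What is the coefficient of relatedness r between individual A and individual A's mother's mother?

Each parent–offspring link contributes a factor of 1/2, and independent paths through distinct common ancestors add.
Two parent–offspring links: r = (1/2)^2 = 1/4.

0.25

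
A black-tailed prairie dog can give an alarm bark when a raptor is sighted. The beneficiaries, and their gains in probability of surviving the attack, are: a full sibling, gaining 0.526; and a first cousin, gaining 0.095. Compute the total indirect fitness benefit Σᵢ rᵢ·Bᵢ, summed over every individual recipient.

0.274875

r to a full sibling = 1/2 (full sibs share both parents — two paths of length 2: r = 2·(1/2)^2 = 1/2).
r to a first cousin = 0.125 (first cousins share one grandparent pair — two paths of length 4: r = 2·(1/2)^4 = 1/8).
Summing one r·B term per recipient: 1·0.5·0.526 + 1·0.125·0.095 = 0.274875.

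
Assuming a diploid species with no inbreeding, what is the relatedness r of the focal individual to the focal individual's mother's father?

0.25

Each parent–offspring link contributes a factor of 1/2, and independent paths through distinct common ancestors add.
Two parent–offspring links: r = (1/2)^2 = 1/4.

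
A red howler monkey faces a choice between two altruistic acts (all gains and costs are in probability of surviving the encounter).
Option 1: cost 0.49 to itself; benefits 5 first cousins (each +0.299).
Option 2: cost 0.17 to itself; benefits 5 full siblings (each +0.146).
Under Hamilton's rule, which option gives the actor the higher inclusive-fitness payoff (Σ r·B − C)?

Option 2

Option 1: r to a first cousin = 0.125.
Option 1: Σ r·B − C = (5·0.125·0.299) − 0.49 = -0.303125.
Option 2: r to a full sibling = 0.5.
Option 2: Σ r·B − C = (5·0.5·0.146) − 0.17 = 0.195.
Option 2 has the higher net inclusive-fitness payoff.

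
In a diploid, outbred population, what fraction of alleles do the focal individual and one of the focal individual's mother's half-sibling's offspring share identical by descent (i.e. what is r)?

Each parent–offspring link contributes a factor of 1/2, and independent paths through distinct common ancestors add.
Half first cousins share one grandparent — one path of length 4: r = (1/2)^4 = 1/16.

0.0625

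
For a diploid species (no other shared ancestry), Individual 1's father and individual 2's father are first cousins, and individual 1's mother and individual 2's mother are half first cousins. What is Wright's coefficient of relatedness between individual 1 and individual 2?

0.046875

Relatedness sums over independent paths through distinct common ancestors.
Individual 1 and individual 2 are related in two ways: second cousins through their fathers (r = 1/32) and half second cousins through their mothers (r = 1/64).
r = 1/32 + 1/64 = 0.046875.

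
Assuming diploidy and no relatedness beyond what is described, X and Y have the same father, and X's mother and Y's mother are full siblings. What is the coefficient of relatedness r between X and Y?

Independent pedigree routes through distinct common ancestors add.
X and Y are related in two ways: half-sibs through their shared father (r = 1/4) and first cousins through their mothers (r = 1/8).
r = 1/4 + 1/8 = 3/8 = 0.375.

0.375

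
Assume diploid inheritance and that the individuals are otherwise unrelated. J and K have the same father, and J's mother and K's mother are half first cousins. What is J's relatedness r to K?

0.265625

With two independent routes of shared ancestry, r is the sum of the two contributions.
J and K are related in two ways: half-sibs through their shared father (r = 1/4) and half second cousins through their mothers (r = 1/64).
r = 1/4 + 1/64 = 0.265625.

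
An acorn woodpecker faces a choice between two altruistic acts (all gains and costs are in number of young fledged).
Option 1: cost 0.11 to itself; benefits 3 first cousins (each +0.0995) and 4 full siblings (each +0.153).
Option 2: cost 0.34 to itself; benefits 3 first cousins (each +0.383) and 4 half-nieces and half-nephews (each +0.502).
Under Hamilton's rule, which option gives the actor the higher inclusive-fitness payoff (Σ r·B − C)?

Option 1

Option 1: r to a first cousin = 0.125.
Option 1: r to a full sibling = 0.5.
Option 1: Σ r·B − C = (3·0.125·0.0995 + 4·0.5·0.153) − 0.11 = 0.2333125.
Option 2: r to a first cousin = 0.125.
Option 2: r to a half-niece or half-nephew = 0.125.
Option 2: Σ r·B − C = (3·0.125·0.383 + 4·0.125·0.502) − 0.34 = 0.054625.
Option 1 has the higher net inclusive-fitness payoff.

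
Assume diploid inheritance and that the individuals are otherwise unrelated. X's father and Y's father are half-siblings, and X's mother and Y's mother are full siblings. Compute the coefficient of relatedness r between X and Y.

With two independent routes of shared ancestry, r is the sum of the two contributions.
X and Y are related in two ways: half first cousins through their fathers (r = 1/16) and first cousins through their mothers (r = 1/8).
r = 1/16 + 1/8 = 3/16 = 0.1875.

0.1875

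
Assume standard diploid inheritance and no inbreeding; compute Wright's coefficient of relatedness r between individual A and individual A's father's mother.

0.25

Each parent–offspring link contributes a factor of 1/2, and independent paths through distinct common ancestors add.
Two parent–offspring links: r = (1/2)^2 = 1/4.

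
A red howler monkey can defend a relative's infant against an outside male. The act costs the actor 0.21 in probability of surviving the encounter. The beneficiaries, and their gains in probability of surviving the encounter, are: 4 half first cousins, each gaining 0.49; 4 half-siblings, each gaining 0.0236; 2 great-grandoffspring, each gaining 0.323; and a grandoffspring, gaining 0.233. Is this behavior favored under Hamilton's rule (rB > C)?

Yes

Hamilton's rule: the trait is favored when the sum of r·B over every recipient exceeds the actor's cost C.
r to a half first cousin = 1/16 (half first cousins share one grandparent — one path of length 4: r = (1/2)^4 = 1/16).
r to a half-sibling = 0.25 (half-sibs share one parent — one path of length 2: r = (1/2)^2 = 1/4).
r to a great-grandoffspring = 0.125 (three parent–offspring links: r = (1/2)^3 = 1/8).
r to a grandoffspring = 0.25 (two parent–offspring links: r = (1/2)^2 = 1/4).
Summing one r·B term per recipient: 4·0.0625·0.49 + 4·0.25·0.0236 + 2·0.125·0.323 + 1·0.25·0.233 = 0.2851.
0.2851 > 0.21: the indirect benefit exceeds the cost.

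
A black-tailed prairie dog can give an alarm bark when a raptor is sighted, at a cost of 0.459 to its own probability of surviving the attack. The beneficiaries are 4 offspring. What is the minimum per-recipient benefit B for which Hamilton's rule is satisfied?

r to an offspring = 1/2 (one parent–offspring link: r = (1/2)^1 = 1/2).
Hamilton's rule with n recipients of equal r: n·r·B > C, so B > C/(n·r) = 0.459/(4·0.5) = 0.2295.

0.2295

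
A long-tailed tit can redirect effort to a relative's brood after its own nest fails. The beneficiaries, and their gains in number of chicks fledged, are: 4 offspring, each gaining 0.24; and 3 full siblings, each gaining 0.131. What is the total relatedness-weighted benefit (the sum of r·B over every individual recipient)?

r to an offspring = 0.5 (one parent–offspring link: r = (1/2)^1 = 1/2).
r to a full sibling = 1/2 (full sibs share both parents — two paths of length 2: r = 2·(1/2)^2 = 1/2).
Summing one r·B term per recipient: 4·0.5·0.24 + 3·0.5·0.131 = 0.6765.

0.6765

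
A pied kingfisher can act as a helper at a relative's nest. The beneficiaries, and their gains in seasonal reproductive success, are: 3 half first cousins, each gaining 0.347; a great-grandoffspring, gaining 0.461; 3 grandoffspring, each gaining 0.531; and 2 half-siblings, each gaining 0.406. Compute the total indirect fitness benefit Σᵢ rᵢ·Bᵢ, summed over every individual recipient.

0.7239375

r to a half first cousin = 1/16 (half first cousins share one grandparent — one path of length 4: r = (1/2)^4 = 1/16).
r to a great-grandoffspring = 0.125 (three parent–offspring links: r = (1/2)^3 = 1/8).
r to a grandoffspring = 1/4 (two parent–offspring links: r = (1/2)^2 = 1/4).
r to a half-sibling = 1/4 (half-sibs share one parent — one path of length 2: r = (1/2)^2 = 1/4).
Summing one r·B term per recipient: 3·0.0625·0.347 + 1·0.125·0.461 + 3·0.25·0.531 + 2·0.25·0.406 = 0.7239375.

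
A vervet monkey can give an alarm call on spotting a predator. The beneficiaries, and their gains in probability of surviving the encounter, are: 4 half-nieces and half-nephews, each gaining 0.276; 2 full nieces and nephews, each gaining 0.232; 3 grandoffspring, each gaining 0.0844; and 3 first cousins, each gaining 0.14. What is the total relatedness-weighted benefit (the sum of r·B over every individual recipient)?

0.3698

r to a half-niece or half-nephew = 1/8 (half-aunt/uncle↔niece/nephew: one path of length 3: r = (1/2)^3 = 1/8).
r to a full niece or nephew = 1/4 (full aunt/uncle↔niece/nephew: two paths of length 3 through the shared grandparent pair: r = 2·(1/2)^3 = 1/4).
r to a grandoffspring = 0.25 (two parent–offspring links: r = (1/2)^2 = 1/4).
r to a first cousin = 0.125 (first cousins share one grandparent pair — two paths of length 4: r = 2·(1/2)^4 = 1/8).
Summing one r·B term per recipient: 4·0.125·0.276 + 2·0.25·0.232 + 3·0.25·0.0844 + 3·0.125·0.14 = 0.3698.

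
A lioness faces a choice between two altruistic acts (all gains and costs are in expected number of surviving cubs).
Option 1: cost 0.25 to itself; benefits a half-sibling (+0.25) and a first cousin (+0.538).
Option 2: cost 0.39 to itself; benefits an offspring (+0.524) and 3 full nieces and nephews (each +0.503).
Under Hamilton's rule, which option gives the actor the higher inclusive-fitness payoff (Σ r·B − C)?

Option 2

Option 1: r to a half-sibling = 0.25.
Option 1: r to a first cousin = 0.125.
Option 1: Σ r·B − C = (1·0.25·0.25 + 1·0.125·0.538) − 0.25 = -0.12025.
Option 2: r to an offspring = 0.5.
Option 2: r to a full niece or nephew = 0.25.
Option 2: Σ r·B − C = (1·0.5·0.524 + 3·0.25·0.503) − 0.39 = 0.24925.
Option 2 has the higher net inclusive-fitness payoff.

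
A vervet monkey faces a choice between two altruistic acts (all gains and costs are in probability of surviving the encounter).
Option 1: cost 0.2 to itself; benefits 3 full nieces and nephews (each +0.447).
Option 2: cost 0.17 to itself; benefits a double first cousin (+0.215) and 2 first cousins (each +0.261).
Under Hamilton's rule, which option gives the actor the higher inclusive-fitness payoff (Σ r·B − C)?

Option 1

Option 1: r to a full niece or nephew = 0.25.
Option 1: Σ r·B − C = (3·0.25·0.447) − 0.2 = 0.13525.
Option 2: r to a double first cousin = 0.25.
Option 2: r to a first cousin = 0.125.
Option 2: Σ r·B − C = (1·0.25·0.215 + 2·0.125·0.261) − 0.17 = -0.051.
Option 1 has the higher net inclusive-fitness payoff.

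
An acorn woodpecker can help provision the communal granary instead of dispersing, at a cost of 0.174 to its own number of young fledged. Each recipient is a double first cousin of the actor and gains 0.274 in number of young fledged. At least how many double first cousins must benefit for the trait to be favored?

3

r to a double first cousin = 1/4 (double first cousins share both grandparent pairs — four paths of length 4: r = 4·(1/2)^4 = 1/4).
Hamilton's rule: n·r·B > C  ⇒  n > C/(r·B) = 0.174/(0.25·0.274) = 2.54.
The smallest integer exceeding 2.54 is 3.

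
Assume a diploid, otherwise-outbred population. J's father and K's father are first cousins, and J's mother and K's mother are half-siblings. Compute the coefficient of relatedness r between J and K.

0.09375

Wright's path rule: contributions from independent ancestry routes add.
J and K are related in two ways: second cousins through their fathers (r = 1/32) and half first cousins through their mothers (r = 1/16).
r = 1/32 + 1/16 = 0.09375.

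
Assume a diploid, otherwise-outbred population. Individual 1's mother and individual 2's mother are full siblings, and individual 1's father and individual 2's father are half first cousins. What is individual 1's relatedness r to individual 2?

0.140625

Wright's path rule: contributions from independent ancestry routes add.
Individual 1 and individual 2 are related in two ways: first cousins through their mothers (r = 1/8) and half second cousins through their fathers (r = 1/64).
r = 1/8 + 1/64 = 9/64 = 0.140625.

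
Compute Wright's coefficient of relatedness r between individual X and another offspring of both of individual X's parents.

0.5

Each parent–offspring link contributes a factor of 1/2, and independent paths through distinct common ancestors add.
Full sibs share both parents — two paths of length 2: r = 2·(1/2)^2 = 1/2.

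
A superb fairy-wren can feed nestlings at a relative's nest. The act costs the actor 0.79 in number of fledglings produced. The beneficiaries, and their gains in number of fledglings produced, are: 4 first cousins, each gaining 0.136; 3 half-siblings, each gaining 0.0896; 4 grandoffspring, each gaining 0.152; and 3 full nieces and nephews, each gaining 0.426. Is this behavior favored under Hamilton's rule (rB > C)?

No

Hamilton's rule: the trait is favored when the sum of r·B over every recipient exceeds the actor's cost C.
r to a first cousin = 0.125 (first cousins share one grandparent pair — two paths of length 4: r = 2·(1/2)^4 = 1/8).
r to a half-sibling = 0.25 (half-sibs share one parent — one path of length 2: r = (1/2)^2 = 1/4).
r to a grandoffspring = 0.25 (two parent–offspring links: r = (1/2)^2 = 1/4).
r to a full niece or nephew = 1/4 (full aunt/uncle↔niece/nephew: two paths of length 3 through the shared grandparent pair: r = 2·(1/2)^3 = 1/4).
Summing one r·B term per recipient: 4·0.125·0.136 + 3·0.25·0.0896 + 4·0.25·0.152 + 3·0.25·0.426 = 0.6067.
0.6067 < 0.79: the indirect benefit is less than the cost.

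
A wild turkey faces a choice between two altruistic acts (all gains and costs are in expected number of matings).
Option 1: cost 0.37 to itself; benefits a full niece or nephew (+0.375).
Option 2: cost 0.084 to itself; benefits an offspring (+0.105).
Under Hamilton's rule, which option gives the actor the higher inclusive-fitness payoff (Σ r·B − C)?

Option 1: r to a full niece or nephew = 0.25.
Option 1: Σ r·B − C = (1·0.25·0.375) − 0.37 = -0.27625.
Option 2: r to an offspring = 0.5.
Option 2: Σ r·B − C = (1·0.5·0.105) − 0.084 = -0.0315.
Option 2 has the higher net inclusive-fitness payoff.

Option 2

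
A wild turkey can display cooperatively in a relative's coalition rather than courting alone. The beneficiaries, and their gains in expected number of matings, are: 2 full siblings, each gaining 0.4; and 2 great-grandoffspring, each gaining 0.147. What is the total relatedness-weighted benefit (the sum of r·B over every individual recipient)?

0.43675

r to a full sibling = 1/2 (full sibs share both parents — two paths of length 2: r = 2·(1/2)^2 = 1/2).
r to a great-grandoffspring = 1/8 (three parent–offspring links: r = (1/2)^3 = 1/8).
Summing one r·B term per recipient: 2·0.5·0.4 + 2·0.125·0.147 = 0.43675.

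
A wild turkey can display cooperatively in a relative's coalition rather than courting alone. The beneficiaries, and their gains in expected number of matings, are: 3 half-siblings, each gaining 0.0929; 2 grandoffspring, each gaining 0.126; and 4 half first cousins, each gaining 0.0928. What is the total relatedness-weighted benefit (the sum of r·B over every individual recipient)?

r to a half-sibling = 1/4 (half-sibs share one parent — one path of length 2: r = (1/2)^2 = 1/4).
r to a grandoffspring = 1/4 (two parent–offspring links: r = (1/2)^2 = 1/4).
r to a half first cousin = 0.0625 (half first cousins share one grandparent — one path of length 4: r = (1/2)^4 = 1/16).
Summing one r·B term per recipient: 3·0.25·0.0929 + 2·0.25·0.126 + 4·0.0625·0.0928 = 0.155875.

0.155875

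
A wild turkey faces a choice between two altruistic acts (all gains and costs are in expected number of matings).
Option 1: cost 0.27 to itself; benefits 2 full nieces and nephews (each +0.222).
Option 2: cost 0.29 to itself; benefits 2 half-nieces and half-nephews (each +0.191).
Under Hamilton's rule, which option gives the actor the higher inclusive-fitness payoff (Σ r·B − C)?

Option 1: r to a full niece or nephew = 0.25.
Option 1: Σ r·B − C = (2·0.25·0.222) − 0.27 = -0.159.
Option 2: r to a half-niece or half-nephew = 0.125.
Option 2: Σ r·B − C = (2·0.125·0.191) − 0.29 = -0.24225.
Option 1 has the higher net inclusive-fitness payoff.

Option 1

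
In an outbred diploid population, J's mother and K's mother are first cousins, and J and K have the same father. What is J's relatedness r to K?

0.28125

Relatedness sums over independent paths through distinct common ancestors.
J and K are related in two ways: second cousins through their mothers (r = 1/32) and half-sibs through their shared father (r = 1/4).
r = 1/32 + 1/4 = 9/32 = 0.28125.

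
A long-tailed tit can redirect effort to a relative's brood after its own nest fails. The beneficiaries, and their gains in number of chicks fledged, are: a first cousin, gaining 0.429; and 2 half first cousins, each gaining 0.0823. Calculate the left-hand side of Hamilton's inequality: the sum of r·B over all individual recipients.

r to a first cousin = 1/8 (first cousins share one grandparent pair — two paths of length 4: r = 2·(1/2)^4 = 1/8).
r to a half first cousin = 1/16 (half first cousins share one grandparent — one path of length 4: r = (1/2)^4 = 1/16).
Summing one r·B term per recipient: 1·0.125·0.429 + 2·0.0625·0.0823 = 0.0639125.

0.0639125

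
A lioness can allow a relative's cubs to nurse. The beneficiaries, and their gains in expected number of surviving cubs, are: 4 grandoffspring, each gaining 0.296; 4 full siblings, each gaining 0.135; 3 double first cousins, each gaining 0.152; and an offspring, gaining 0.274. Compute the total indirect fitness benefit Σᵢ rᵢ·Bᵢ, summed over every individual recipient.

0.817

r to a grandoffspring = 0.25 (two parent–offspring links: r = (1/2)^2 = 1/4).
r to a full sibling = 1/2 (full sibs share both parents — two paths of length 2: r = 2·(1/2)^2 = 1/2).
r to a double first cousin = 1/4 (double first cousins share both grandparent pairs — four paths of length 4: r = 4·(1/2)^4 = 1/4).
r to an offspring = 1/2 (one parent–offspring link: r = (1/2)^1 = 1/2).
Summing one r·B term per recipient: 4·0.25·0.296 + 4·0.5·0.135 + 3·0.25·0.152 + 1·0.5·0.274 = 0.817.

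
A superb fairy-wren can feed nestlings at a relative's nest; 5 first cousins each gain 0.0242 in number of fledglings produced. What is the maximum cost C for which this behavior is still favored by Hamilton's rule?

0.015125

r to a first cousin = 0.125 (first cousins share one grandparent pair — two paths of length 4: r = 2·(1/2)^4 = 1/8).
Hamilton's rule: n·r·B > C, so the trait is favored while C < n·r·B = 5·0.125·0.0242 = 0.015125.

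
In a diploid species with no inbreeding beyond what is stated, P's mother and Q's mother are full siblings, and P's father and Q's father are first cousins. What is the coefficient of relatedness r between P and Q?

0.15625

Wright's path rule: contributions from independent ancestry routes add.
P and Q are related in two ways: first cousins through their mothers (r = 1/8) and second cousins through their fathers (r = 1/32).
r = 1/8 + 1/32 = 5/32 = 0.15625.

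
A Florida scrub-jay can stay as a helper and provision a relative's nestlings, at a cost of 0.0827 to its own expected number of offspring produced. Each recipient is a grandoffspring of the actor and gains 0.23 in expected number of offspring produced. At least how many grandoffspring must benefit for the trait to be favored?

2

r to a grandoffspring = 1/4 (two parent–offspring links: r = (1/2)^2 = 1/4).
Hamilton's rule: n·r·B > C  ⇒  n > C/(r·B) = 0.0827/(0.25·0.23) = 1.438.
The smallest integer exceeding 1.438 is 2.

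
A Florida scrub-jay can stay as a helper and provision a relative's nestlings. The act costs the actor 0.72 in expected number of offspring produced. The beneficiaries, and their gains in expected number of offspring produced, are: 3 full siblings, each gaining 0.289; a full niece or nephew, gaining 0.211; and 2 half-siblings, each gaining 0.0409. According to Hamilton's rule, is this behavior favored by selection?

Hamilton's rule: the trait is favored when the sum of r·B over every recipient exceeds the actor's cost C.
r to a full sibling = 1/2 (full sibs share both parents — two paths of length 2: r = 2·(1/2)^2 = 1/2).
r to a full niece or nephew = 1/4 (full aunt/uncle↔niece/nephew: two paths of length 3 through the shared grandparent pair: r = 2·(1/2)^3 = 1/4).
r to a half-sibling = 0.25 (half-sibs share one parent — one path of length 2: r = (1/2)^2 = 1/4).
Summing one r·B term per recipient: 3·0.5·0.289 + 1·0.25·0.211 + 2·0.25·0.0409 = 0.5067.
0.5067 < 0.72: the indirect benefit is less than the cost.

No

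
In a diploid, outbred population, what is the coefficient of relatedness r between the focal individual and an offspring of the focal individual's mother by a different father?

0.25

Each parent–offspring link contributes a factor of 1/2, and independent paths through distinct common ancestors add.
Half-sibs share one parent — one path of length 2: r = (1/2)^2 = 1/4.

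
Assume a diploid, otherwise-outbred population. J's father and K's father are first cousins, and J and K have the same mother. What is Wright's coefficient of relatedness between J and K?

Independent pedigree routes through distinct common ancestors add.
J and K are related in two ways: second cousins through their fathers (r = 1/32) and half-sibs through their shared mother (r = 1/4).
r = 1/32 + 1/4 = 9/32 = 0.28125.

0.28125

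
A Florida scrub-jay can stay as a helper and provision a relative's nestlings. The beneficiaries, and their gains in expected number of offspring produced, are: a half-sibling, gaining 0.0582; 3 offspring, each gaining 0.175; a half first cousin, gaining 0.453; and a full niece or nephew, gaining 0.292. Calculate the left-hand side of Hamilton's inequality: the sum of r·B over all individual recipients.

0.3783625

r to a half-sibling = 0.25 (half-sibs share one parent — one path of length 2: r = (1/2)^2 = 1/4).
r to an offspring = 1/2 (one parent–offspring link: r = (1/2)^1 = 1/2).
r to a half first cousin = 1/16 (half first cousins share one grandparent — one path of length 4: r = (1/2)^4 = 1/16).
r to a full niece or nephew = 0.25 (full aunt/uncle↔niece/nephew: two paths of length 3 through the shared grandparent pair: r = 2·(1/2)^3 = 1/4).
Summing one r·B term per recipient: 1·0.25·0.0582 + 3·0.5·0.175 + 1·0.0625·0.453 + 1·0.25·0.292 = 0.3783625.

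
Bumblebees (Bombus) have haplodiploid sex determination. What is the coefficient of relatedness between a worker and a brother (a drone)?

0.25

Her haploid brother carries none of their father's genes and a random half of their mother's genome; that half matches the maternal half of her own genome with probability 1/2: r = 1/2 · 1/2 = 1/4.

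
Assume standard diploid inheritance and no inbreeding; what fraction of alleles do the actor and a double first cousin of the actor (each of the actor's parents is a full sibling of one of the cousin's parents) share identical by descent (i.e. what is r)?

Each parent–offspring link contributes a factor of 1/2, and independent paths through distinct common ancestors add.
Double first cousins share both grandparent pairs — four paths of length 4: r = 4·(1/2)^4 = 1/4.

0.25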